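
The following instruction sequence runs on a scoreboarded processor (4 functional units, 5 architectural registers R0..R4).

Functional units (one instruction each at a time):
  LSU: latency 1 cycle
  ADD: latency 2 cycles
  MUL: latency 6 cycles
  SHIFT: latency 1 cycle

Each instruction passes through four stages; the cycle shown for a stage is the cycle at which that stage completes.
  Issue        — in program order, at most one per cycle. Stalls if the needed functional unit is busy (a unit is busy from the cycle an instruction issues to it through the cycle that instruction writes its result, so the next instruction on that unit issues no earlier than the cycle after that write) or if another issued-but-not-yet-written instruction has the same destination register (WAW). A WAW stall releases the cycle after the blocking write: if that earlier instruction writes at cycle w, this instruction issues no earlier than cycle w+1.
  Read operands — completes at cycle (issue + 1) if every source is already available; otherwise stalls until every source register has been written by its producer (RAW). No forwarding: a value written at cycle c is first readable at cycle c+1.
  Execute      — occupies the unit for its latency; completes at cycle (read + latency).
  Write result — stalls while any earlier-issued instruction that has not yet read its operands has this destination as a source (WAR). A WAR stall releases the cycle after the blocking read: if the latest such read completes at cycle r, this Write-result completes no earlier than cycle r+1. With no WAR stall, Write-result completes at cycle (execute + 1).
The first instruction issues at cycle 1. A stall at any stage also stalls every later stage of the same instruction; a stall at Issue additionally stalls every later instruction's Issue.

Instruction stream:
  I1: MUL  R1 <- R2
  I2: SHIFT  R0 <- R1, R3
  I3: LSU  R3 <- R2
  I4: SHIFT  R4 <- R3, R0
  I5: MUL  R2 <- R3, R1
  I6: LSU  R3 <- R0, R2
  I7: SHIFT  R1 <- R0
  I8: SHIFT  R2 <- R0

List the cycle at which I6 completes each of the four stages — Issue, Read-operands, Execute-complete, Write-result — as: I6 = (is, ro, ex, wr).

  I1 | 1 | 2 | 8 | 9
  I2 | 2 | 10 | 11 | 12   RAW R1: wait I1 write@9
  I3 | 3 | 4 | 5 | 11   WAR R3: wait I2 read@10
  I4 | 13 | 14 | 15 | 16   struct: SHIFT busy until I2 writes@12
  I5 | 14 | 15 | 21 | 22
  I6 | 15 | 23 | 24 | 25   RAW R2: wait I5 write@22
  I7 | 17 | 18 | 19 | 20   struct: SHIFT busy until I4 writes@16
  I8 | 23 | 24 | 25 | 26   WAW R2: wait I5 write@22

I6 = (15, 23, 24, 25)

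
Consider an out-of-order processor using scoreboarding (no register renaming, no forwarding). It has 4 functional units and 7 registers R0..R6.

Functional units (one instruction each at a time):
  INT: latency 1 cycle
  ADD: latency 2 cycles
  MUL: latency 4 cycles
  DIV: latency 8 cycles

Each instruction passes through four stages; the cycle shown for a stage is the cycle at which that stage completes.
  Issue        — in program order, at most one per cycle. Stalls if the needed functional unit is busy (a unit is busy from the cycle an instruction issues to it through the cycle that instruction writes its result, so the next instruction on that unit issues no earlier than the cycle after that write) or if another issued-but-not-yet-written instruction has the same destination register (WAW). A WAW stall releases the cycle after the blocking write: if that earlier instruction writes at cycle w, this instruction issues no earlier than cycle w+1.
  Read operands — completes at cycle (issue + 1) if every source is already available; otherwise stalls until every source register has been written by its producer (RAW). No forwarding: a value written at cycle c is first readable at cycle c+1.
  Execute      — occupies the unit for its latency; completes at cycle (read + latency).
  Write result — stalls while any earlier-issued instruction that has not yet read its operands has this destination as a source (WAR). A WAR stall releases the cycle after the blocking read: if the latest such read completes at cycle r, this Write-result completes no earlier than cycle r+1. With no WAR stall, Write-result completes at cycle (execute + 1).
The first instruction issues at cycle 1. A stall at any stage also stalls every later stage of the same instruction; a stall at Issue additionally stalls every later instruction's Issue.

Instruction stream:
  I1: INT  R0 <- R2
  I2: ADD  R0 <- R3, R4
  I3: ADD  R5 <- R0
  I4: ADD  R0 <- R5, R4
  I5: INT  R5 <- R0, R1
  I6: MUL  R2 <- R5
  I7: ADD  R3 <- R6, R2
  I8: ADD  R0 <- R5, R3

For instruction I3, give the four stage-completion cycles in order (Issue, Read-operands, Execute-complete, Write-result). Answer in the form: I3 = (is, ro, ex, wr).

I3 = (10, 11, 13, 14)

t=1  issue I1 (INT)
t=2  I1 read-ops
t=3  I1 finished on INT
t=4  I1→R0
t=5  issue I2 (ADD)
t=6  I2 read-ops
t=8  I2 finished on ADD
t=9  I2→R0
t=10  issue I3 (ADD)
t=11  I3 read-ops
t=13  I3 finished on ADD
t=14  I3→R5
t=15  issue I4 (ADD)
t=16  I4 read-ops, issue I5 (INT)
t=17  issue I6 (MUL)
t=18  I4 finished on ADD
t=19  I4→R0
t=20  I5 read-ops, issue I7 (ADD)
t=21  I5 finished on INT
t=22  I5→R5
t=23  I6 read-ops
t=27  I6 finished on MUL
t=28  I6→R2
t=29  I7 read-ops
t=31  I7 finished on ADD
t=32  I7→R3
t=33  issue I8 (ADD)
t=34  I8 read-ops
t=36  I8 finished on ADD
t=37  I8→R0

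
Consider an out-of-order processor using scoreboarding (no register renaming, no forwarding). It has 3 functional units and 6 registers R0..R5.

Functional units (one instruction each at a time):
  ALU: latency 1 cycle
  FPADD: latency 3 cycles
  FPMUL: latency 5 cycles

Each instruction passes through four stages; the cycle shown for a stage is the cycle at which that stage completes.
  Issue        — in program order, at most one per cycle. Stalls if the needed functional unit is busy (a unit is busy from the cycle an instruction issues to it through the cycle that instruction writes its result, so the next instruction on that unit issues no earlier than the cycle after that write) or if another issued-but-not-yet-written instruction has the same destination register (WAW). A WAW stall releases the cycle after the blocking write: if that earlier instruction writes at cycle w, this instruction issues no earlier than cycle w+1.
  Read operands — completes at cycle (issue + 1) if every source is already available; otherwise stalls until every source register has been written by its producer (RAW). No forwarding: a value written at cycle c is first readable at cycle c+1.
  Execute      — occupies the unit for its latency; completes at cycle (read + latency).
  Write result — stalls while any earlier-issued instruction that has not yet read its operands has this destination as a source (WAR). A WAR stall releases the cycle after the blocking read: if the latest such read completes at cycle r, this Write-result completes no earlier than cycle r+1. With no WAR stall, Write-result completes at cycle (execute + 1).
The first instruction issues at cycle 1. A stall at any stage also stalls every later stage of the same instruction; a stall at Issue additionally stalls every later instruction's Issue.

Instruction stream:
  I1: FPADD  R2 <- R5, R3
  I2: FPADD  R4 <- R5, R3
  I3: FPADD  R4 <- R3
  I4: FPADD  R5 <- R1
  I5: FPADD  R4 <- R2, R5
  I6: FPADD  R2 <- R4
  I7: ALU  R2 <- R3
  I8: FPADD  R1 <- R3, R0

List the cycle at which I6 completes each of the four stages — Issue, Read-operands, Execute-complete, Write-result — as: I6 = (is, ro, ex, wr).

I1: IS=1 RO=2 EX=5 WR=6
I2: IS=7 RO=8 EX=11 WR=12  [struct: FPADD busy until I1 writes@6]
I3: IS=13 RO=14 EX=17 WR=18  [struct: FPADD busy until I2 writes@12]
I4: IS=19 RO=20 EX=23 WR=24  [struct: FPADD busy until I3 writes@18]
I5: IS=25 RO=26 EX=29 WR=30  [struct: FPADD busy until I4 writes@24]
I6: IS=31 RO=32 EX=35 WR=36  [struct: FPADD busy until I5 writes@30]
I7: IS=37 RO=38 EX=39 WR=40  [WAW R2: wait I6 write@36]
I8: IS=38 RO=39 EX=42 WR=43

I6 = (31, 32, 35, 36)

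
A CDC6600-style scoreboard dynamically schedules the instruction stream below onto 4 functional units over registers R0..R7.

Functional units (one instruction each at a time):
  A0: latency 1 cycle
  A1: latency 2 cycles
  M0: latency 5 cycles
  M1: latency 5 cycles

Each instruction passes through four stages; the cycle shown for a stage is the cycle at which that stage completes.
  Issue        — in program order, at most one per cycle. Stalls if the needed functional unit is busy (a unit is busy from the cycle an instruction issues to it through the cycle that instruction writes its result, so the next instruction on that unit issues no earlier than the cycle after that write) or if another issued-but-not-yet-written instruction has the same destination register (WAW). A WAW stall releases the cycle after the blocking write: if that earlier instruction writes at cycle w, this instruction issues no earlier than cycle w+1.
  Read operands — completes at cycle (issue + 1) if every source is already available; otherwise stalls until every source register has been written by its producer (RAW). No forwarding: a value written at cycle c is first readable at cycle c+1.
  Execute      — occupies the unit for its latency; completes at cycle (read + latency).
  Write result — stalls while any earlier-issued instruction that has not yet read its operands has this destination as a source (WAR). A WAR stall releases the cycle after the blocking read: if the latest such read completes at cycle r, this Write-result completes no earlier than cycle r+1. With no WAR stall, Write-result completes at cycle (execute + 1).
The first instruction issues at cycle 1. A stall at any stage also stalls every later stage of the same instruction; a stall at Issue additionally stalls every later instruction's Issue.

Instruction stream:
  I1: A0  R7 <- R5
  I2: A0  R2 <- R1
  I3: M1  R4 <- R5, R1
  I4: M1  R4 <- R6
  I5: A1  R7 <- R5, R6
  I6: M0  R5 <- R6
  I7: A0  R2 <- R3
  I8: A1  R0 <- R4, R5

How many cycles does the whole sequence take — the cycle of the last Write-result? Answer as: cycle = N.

[1] I1 issues→A0
[2] I1 reads
[3] I1 exec-done
[4] I1 writes R7
[5] I2 issues→A0
[6] I2 reads | I3 issues→M1
[7] I2 exec-done | I3 reads
[8] I2 writes R2
[12] I3 exec-done
[13] I3 writes R4
[14] I4 issues→M1
[15] I4 reads | I5 issues→A1
[16] I5 reads | I6 issues→M0
[17] I6 reads | I7 issues→A0
[18] I5 exec-done | I7 reads
[19] I5 writes R7 | I7 exec-done
[20] I4 exec-done | I7 writes R2 | I8 issues→A1
[21] I4 writes R4
[22] I6 exec-done
[23] I6 writes R5
[24] I8 reads
[26] I8 exec-done
[27] I8 writes R0

cycle = 27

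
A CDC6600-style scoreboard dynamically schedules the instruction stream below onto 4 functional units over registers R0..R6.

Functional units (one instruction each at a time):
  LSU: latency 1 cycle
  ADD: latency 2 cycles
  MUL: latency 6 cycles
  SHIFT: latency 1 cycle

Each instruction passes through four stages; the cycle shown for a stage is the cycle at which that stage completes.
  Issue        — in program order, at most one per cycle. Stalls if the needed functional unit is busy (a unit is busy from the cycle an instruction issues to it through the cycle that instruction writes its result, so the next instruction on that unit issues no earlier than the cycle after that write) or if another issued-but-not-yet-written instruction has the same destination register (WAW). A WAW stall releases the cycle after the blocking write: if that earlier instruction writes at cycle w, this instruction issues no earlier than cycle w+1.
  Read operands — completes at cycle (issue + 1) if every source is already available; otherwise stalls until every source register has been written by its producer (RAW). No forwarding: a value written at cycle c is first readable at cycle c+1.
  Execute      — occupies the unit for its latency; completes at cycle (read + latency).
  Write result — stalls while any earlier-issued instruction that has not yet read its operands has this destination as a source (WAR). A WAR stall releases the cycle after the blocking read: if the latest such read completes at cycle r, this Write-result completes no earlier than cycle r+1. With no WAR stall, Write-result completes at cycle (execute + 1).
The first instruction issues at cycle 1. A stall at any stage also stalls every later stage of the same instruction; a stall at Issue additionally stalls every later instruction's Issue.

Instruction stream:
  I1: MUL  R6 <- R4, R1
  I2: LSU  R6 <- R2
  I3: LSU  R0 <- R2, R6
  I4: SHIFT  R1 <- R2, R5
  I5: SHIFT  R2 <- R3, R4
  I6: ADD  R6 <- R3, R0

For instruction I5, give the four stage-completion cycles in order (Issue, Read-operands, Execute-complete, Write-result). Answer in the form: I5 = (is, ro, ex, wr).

cycle 1: issue I1 (MUL)
cycle 2: I1 read-ops
cycle 8: I1 finished on MUL
cycle 9: I1→R6
cycle 10: issue I2 (LSU)
cycle 11: I2 read-ops
cycle 12: I2 finished on LSU
cycle 13: I2→R6
cycle 14: issue I3 (LSU)
cycle 15: I3 read-ops · issue I4 (SHIFT)
cycle 16: I3 finished on LSU · I4 read-ops
cycle 17: I3→R0 · I4 finished on SHIFT
cycle 18: I4→R1
cycle 19: issue I5 (SHIFT)
cycle 20: I5 read-ops · issue I6 (ADD)
cycle 21: I5 finished on SHIFT · I6 read-ops
cycle 22: I5→R2
cycle 23: I6 finished on ADD
cycle 24: I6→R6

I5 = (19, 20, 21, 22)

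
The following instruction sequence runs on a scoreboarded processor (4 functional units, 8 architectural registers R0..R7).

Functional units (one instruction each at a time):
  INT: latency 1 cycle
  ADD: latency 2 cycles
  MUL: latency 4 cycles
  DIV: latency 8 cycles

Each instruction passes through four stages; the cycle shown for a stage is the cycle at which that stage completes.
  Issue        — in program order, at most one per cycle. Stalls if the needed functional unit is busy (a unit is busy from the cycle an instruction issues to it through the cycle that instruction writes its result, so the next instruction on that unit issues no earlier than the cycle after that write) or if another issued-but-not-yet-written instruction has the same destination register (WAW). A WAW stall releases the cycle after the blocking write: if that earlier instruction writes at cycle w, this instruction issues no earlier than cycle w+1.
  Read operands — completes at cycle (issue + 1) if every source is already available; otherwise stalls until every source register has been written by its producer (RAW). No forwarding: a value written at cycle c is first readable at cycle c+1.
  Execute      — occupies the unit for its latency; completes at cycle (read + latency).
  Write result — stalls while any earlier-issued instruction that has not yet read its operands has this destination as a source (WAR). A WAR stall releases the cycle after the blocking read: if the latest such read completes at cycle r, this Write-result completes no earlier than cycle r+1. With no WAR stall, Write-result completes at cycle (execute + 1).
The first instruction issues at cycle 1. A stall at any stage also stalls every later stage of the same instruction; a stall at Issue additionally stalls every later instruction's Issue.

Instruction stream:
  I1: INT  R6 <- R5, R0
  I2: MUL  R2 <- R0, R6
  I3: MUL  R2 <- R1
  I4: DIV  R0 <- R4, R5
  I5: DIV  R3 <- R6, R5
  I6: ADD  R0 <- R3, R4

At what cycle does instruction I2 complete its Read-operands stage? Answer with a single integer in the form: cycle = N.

cycle = 5

cycle 1: I1 dispatched to INT
cycle 2: I1 operands ready · I2 dispatched to MUL
cycle 3: I1 complete
cycle 4: R6←I1
cycle 5: I2 operands ready
cycle 9: I2 complete
cycle 10: R2←I2
cycle 11: I3 dispatched to MUL
cycle 12: I3 operands ready · I4 dispatched to DIV
cycle 13: I4 operands ready
cycle 16: I3 complete
cycle 17: R2←I3
cycle 21: I4 complete
cycle 22: R0←I4
cycle 23: I5 dispatched to DIV
cycle 24: I5 operands ready · I6 dispatched to ADD
cycle 32: I5 complete
cycle 33: R3←I5
cycle 34: I6 operands ready
cycle 36: I6 complete
cycle 37: R0←I6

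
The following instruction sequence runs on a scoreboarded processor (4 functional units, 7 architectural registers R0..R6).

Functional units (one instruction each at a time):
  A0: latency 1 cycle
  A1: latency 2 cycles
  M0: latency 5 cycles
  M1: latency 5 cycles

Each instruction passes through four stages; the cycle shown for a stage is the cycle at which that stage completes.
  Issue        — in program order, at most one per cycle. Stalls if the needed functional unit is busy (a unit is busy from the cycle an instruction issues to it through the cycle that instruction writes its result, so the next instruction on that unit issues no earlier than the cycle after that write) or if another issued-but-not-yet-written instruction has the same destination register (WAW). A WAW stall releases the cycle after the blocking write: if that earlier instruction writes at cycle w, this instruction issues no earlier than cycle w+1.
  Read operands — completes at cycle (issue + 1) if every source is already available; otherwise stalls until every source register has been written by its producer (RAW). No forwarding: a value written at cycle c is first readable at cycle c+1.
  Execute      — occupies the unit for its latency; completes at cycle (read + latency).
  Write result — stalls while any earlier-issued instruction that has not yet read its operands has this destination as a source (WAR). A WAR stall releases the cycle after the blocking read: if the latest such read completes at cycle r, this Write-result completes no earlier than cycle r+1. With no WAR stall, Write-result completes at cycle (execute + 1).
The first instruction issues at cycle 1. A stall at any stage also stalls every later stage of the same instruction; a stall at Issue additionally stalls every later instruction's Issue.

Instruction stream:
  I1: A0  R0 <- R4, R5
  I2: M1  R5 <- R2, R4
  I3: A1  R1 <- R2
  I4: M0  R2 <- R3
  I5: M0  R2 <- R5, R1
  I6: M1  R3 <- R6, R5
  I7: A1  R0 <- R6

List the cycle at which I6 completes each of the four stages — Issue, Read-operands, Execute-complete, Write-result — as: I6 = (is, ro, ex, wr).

I6 = (13, 14, 19, 20)

[I1] 1/2/3/4
[I2] 2/3/8/9
[I3] 3/4/6/7
[I4] 4/5/10/11
[I5] 12/13/18/19  (struct: M0 busy until I4 writes@11)
[I6] 13/14/19/20
[I7] 14/15/17/18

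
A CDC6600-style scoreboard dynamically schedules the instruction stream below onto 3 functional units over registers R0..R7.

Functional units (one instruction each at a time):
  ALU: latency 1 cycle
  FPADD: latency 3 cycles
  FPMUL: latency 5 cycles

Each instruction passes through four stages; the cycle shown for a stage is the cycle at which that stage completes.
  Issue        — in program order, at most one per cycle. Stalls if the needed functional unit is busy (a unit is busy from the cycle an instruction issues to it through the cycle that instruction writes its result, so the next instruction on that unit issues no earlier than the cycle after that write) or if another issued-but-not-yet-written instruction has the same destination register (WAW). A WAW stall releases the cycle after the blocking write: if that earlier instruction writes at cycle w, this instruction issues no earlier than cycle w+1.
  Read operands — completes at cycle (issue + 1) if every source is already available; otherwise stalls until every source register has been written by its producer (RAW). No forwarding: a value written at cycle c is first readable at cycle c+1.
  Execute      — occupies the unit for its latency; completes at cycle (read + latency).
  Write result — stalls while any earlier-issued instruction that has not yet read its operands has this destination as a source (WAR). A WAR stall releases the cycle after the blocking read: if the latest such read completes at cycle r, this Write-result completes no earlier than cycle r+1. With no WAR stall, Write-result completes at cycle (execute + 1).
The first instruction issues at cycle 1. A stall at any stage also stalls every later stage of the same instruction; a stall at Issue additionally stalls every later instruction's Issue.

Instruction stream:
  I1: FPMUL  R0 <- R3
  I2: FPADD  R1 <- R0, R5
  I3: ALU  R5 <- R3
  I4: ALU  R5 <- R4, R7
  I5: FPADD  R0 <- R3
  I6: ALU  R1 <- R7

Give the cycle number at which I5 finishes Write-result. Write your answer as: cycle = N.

1) issue 1, read 2, done 7, write 8
2) issue 2, read 9, done 12, write 13  <RAW R0: wait I1 write@8>
3) issue 3, read 4, done 5, write 10  <WAR R5: wait I2 read@9>
4) issue 11, read 12, done 13, write 14  <struct: ALU busy until I3 writes@10>
5) issue 14, read 15, done 18, write 19  <struct: FPADD busy until I2 writes@13>
6) issue 15, read 16, done 17, write 18

cycle = 19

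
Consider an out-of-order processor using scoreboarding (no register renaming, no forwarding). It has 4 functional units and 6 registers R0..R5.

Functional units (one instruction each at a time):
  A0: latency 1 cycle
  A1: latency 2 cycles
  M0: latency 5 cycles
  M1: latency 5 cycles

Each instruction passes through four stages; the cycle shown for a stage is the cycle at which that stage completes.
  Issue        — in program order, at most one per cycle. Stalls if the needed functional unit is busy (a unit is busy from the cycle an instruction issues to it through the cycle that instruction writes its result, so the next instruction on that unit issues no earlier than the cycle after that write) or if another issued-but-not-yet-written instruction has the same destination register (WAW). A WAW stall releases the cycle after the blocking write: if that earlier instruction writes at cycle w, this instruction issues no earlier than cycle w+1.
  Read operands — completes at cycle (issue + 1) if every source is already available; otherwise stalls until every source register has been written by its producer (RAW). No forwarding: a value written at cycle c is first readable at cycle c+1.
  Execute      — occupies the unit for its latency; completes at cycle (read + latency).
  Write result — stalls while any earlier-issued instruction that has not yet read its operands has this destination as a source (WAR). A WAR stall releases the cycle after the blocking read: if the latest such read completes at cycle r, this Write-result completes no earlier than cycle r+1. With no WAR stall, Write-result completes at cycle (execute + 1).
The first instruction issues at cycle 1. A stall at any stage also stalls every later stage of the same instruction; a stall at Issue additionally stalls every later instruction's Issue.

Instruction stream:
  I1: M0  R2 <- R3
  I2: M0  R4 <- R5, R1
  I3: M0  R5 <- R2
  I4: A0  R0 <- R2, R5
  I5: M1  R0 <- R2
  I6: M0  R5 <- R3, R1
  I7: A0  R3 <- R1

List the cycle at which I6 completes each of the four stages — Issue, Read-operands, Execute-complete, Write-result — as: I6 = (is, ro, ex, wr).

I1  is:1  ro:2  ex:7  wr:8
I2  is:9  ro:10  ex:15  wr:16  — struct: M0 busy until I1 writes@8
I3  is:17  ro:18  ex:23  wr:24  — struct: M0 busy until I2 writes@16
I4  is:18  ro:25  ex:26  wr:27  — RAW R5: wait I3 write@24
I5  is:28  ro:29  ex:34  wr:35  — WAW R0: wait I4 write@27
I6  is:29  ro:30  ex:35  wr:36
I7  is:30  ro:31  ex:32  wr:33

I6 = (29, 30, 35, 36)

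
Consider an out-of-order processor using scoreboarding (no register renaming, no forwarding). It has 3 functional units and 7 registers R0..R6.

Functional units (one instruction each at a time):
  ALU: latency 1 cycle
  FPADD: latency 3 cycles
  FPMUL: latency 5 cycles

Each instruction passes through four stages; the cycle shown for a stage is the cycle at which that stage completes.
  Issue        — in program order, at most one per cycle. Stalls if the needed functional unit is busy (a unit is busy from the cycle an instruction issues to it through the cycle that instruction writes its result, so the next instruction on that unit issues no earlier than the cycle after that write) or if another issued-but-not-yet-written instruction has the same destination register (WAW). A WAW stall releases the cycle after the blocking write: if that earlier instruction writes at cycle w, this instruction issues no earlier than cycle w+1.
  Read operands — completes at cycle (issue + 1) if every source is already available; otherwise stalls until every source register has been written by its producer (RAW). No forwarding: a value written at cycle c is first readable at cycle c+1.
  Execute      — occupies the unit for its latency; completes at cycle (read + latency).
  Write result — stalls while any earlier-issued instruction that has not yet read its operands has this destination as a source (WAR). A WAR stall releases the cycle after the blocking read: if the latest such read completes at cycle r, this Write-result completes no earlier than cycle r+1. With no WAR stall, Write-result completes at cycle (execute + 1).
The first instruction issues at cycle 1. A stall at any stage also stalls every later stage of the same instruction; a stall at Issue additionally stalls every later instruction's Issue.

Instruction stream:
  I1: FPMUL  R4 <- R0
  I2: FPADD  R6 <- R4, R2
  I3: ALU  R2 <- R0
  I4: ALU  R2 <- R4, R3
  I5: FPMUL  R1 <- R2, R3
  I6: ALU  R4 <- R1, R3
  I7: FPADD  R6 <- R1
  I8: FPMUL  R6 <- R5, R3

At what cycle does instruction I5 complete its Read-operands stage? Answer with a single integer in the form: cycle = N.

cycle = 15

c1: I1 issues→FPMUL
c2: I1 reads | I2 issues→FPADD
c3: I3 issues→ALU
c4: I3 reads
c5: I3 exec-done
c7: I1 exec-done
c8: I1 writes R4
c9: I2 reads
c10: I3 writes R2
c11: I4 issues→ALU
c12: I2 exec-done | I4 reads | I5 issues→FPMUL
c13: I2 writes R6 | I4 exec-done
c14: I4 writes R2
c15: I5 reads | I6 issues→ALU
c16: I7 issues→FPADD
c20: I5 exec-done
c21: I5 writes R1
c22: I6 reads | I7 reads
c23: I6 exec-done
c24: I6 writes R4
c25: I7 exec-done
c26: I7 writes R6
c27: I8 issues→FPMUL
c28: I8 reads
c33: I8 exec-done
c34: I8 writes R6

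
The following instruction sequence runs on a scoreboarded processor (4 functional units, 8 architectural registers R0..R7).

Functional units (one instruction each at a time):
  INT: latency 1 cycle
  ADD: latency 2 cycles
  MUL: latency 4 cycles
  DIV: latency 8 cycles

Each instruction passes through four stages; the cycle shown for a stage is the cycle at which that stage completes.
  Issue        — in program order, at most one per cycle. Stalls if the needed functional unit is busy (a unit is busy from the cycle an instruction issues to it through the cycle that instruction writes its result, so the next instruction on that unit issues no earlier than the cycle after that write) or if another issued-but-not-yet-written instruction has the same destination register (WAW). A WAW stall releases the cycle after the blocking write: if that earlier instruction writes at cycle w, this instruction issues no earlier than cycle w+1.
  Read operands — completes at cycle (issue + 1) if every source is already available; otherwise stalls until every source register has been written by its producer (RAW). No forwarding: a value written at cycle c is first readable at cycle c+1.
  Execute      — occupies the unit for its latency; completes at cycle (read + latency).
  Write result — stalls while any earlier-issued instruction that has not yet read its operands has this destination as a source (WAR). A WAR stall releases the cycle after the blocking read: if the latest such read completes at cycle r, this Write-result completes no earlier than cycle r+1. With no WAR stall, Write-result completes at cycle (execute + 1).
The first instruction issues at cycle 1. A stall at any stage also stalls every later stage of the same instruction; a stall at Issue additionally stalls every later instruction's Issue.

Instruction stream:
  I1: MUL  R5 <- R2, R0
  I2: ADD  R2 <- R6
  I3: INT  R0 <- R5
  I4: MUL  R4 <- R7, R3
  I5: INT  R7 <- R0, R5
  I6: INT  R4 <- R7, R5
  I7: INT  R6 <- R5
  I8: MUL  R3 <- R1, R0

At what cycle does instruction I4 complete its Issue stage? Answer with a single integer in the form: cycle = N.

I1  is:1  ro:2  ex:6  wr:7
I2  is:2  ro:3  ex:5  wr:6
I3  is:3  ro:8  ex:9  wr:10  — RAW R5: wait I1 write@7
I4  is:8  ro:9  ex:13  wr:14  — struct: MUL busy until I1 writes@7
I5  is:11  ro:12  ex:13  wr:14  — struct: INT busy until I3 writes@10
I6  is:15  ro:16  ex:17  wr:18  — struct: INT busy until I5 writes@14
I7  is:19  ro:20  ex:21  wr:22  — struct: INT busy until I6 writes@18
I8  is:20  ro:21  ex:25  wr:26

cycle = 8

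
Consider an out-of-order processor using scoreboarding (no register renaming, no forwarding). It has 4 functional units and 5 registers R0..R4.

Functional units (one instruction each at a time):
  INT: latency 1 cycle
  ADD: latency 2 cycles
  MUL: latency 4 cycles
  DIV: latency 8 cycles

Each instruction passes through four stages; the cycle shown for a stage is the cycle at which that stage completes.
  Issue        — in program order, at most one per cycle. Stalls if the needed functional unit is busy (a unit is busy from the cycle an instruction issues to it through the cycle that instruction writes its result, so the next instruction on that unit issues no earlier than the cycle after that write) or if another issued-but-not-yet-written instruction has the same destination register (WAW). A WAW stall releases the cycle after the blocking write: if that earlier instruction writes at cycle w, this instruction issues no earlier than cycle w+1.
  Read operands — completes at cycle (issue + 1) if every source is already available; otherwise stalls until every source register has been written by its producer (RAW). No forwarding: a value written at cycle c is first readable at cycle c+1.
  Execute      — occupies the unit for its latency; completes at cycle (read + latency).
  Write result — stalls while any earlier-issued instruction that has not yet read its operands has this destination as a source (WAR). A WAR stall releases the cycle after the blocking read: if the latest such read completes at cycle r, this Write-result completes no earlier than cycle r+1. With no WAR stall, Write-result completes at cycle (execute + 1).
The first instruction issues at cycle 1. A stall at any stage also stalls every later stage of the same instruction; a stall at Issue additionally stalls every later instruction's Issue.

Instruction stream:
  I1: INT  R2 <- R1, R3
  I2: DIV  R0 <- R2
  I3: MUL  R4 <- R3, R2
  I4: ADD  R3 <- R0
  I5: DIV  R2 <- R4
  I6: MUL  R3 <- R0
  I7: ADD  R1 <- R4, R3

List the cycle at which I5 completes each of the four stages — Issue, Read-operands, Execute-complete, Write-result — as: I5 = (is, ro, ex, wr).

I5 = (15, 16, 24, 25)

I1: IS=1 RO=2 EX=3 WR=4
I2: IS=2 RO=5 EX=13 WR=14  [RAW R2: wait I1 write@4]
I3: IS=3 RO=5 EX=9 WR=10  [RAW R2: wait I1 write@4]
I4: IS=4 RO=15 EX=17 WR=18  [RAW R0: wait I2 write@14]
I5: IS=15 RO=16 EX=24 WR=25  [struct: DIV busy until I2 writes@14]
I6: IS=19 RO=20 EX=24 WR=25  [WAW R3: wait I4 write@18]
I7: IS=20 RO=26 EX=28 WR=29  [RAW R3: wait I6 write@25]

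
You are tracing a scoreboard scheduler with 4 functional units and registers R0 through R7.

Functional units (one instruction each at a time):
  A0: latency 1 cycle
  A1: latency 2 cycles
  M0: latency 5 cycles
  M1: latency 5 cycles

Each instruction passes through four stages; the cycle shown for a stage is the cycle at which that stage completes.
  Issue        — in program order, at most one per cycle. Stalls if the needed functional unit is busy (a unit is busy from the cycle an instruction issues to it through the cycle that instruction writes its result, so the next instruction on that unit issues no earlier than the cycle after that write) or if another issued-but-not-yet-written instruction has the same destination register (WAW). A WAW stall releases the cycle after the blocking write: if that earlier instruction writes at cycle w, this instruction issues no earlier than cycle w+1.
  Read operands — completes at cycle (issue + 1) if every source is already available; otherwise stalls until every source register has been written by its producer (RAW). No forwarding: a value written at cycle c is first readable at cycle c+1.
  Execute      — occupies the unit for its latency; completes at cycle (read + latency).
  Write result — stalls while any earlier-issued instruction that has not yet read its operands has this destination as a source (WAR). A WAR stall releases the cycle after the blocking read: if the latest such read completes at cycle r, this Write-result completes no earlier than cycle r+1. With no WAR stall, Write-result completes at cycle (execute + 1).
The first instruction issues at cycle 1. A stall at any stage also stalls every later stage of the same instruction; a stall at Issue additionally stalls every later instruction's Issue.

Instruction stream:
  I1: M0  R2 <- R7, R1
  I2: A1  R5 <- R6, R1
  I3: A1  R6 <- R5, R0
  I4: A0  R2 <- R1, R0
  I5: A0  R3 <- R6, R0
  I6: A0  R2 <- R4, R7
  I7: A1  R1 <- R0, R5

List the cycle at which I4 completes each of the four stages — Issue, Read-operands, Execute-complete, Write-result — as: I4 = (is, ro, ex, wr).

  I1 | 1 | 2 | 7 | 8
  I2 | 2 | 3 | 5 | 6
  I3 | 7 | 8 | 10 | 11   struct: A1 busy until I2 writes@6
  I4 | 9 | 10 | 11 | 12   WAW R2: wait I1 write@8
  I5 | 13 | 14 | 15 | 16   struct: A0 busy until I4 writes@12
  I6 | 17 | 18 | 19 | 20   struct: A0 busy until I5 writes@16
  I7 | 18 | 19 | 21 | 22

I4 = (9, 10, 11, 12)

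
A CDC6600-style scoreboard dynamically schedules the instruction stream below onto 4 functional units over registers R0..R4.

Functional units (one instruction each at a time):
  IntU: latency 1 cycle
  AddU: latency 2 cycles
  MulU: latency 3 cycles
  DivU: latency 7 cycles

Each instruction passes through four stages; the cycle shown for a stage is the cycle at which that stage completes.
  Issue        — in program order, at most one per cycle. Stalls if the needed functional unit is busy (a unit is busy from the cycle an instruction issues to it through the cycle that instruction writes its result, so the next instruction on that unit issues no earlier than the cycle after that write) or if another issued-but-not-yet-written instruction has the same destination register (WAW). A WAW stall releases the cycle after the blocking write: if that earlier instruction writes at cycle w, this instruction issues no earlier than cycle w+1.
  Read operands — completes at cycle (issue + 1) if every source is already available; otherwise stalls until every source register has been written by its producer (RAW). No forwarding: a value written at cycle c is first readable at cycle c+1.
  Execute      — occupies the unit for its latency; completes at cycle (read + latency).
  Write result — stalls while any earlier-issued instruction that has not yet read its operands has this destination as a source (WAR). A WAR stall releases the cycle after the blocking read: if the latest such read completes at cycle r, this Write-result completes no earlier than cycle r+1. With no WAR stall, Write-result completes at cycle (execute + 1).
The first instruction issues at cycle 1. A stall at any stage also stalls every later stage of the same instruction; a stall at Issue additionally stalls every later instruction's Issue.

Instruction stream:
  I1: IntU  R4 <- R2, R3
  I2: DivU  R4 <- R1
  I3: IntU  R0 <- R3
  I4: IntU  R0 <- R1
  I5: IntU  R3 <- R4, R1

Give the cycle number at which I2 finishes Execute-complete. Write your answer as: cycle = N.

cycle = 13

cycle 1: I1 dispatched to IntU
cycle 2: I1 operands ready
cycle 3: I1 complete
cycle 4: R4←I1
cycle 5: I2 dispatched to DivU
cycle 6: I2 operands ready; I3 dispatched to IntU
cycle 7: I3 operands ready
cycle 8: I3 complete
cycle 9: R0←I3
cycle 10: I4 dispatched to IntU
cycle 11: I4 operands ready
cycle 12: I4 complete
cycle 13: I2 complete; R0←I4
cycle 14: R4←I2; I5 dispatched to IntU
cycle 15: I5 operands ready
cycle 16: I5 complete
cycle 17: R3←I5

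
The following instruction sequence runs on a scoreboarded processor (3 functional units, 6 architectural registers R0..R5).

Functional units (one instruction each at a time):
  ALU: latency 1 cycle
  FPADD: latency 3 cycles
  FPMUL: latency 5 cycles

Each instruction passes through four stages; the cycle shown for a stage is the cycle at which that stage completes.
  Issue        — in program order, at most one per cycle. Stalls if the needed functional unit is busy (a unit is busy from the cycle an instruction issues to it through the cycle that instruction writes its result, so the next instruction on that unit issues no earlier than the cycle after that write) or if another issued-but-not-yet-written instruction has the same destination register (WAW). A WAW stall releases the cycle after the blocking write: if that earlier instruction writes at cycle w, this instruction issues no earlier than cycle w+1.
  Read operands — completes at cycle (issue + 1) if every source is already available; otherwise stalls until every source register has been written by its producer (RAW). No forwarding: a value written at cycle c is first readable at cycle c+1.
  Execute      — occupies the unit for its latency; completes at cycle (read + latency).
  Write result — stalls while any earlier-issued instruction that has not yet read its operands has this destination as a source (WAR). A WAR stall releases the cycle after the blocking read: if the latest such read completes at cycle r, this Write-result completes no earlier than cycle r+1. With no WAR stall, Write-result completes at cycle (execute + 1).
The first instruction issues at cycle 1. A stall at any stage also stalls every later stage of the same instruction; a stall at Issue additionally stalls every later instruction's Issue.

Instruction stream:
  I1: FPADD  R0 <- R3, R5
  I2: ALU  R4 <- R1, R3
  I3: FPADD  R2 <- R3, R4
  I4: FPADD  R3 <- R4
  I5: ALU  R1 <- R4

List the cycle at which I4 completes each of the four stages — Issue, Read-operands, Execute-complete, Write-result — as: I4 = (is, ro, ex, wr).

I4 = (13, 14, 17, 18)

I1: IS=1 RO=2 EX=5 WR=6
I2: IS=2 RO=3 EX=4 WR=5
I3: IS=7 RO=8 EX=11 WR=12  [struct: FPADD busy until I1 writes@6]
I4: IS=13 RO=14 EX=17 WR=18  [struct: FPADD busy until I3 writes@12]
I5: IS=14 RO=15 EX=16 WR=17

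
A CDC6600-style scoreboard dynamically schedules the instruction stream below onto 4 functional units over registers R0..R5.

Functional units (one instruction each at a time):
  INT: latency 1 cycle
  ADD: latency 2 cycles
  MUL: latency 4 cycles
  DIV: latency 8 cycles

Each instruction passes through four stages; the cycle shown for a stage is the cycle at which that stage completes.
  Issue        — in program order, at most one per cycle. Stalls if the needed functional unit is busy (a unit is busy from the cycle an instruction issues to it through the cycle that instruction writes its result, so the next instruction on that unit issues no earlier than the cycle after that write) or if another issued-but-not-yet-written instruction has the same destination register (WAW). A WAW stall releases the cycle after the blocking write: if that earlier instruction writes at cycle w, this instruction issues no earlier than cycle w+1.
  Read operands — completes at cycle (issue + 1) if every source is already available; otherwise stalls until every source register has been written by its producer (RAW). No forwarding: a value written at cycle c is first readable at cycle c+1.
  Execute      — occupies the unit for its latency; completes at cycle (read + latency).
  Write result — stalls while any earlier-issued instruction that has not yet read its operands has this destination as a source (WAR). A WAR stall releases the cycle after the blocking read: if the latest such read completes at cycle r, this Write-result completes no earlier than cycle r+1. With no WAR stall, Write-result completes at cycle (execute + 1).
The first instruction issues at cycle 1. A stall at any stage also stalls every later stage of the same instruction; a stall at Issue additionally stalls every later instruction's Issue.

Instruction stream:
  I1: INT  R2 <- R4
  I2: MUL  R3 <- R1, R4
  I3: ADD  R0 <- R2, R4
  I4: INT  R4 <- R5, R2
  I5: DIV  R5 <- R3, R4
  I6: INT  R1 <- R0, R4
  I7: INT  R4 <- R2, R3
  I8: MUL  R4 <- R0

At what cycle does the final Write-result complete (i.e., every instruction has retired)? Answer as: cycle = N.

cycle = 23

1) issue 1, read 2, done 3, write 4
2) issue 2, read 3, done 7, write 8
3) issue 3, read 5, done 7, write 8  <RAW R2: wait I1 write@4>
4) issue 5, read 6, done 7, write 8  <struct: INT busy until I1 writes@4>
5) issue 6, read 9, done 17, write 18  <RAW R3: wait I2 write@8 / RAW R4: wait I4 write@8>
6) issue 9, read 10, done 11, write 12  <struct: INT busy until I4 writes@8>
7) issue 13, read 14, done 15, write 16  <struct: INT busy until I6 writes@12>
8) issue 17, read 18, done 22, write 23  <WAW R4: wait I7 write@16>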